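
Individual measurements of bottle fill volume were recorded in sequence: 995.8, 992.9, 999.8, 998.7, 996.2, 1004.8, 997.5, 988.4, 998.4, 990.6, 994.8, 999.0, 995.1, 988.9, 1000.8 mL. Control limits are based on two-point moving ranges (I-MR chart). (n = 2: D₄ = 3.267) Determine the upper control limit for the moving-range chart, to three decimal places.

20.209

Moving ranges: 2.9, 6.9, 1.1, 2.5, 8.6, 7.3, 9.1, 10.0, 7.8, 4.2, 4.2, 3.9, 6.2, 11.9; M̄R̄ = 86.6000 / 14 = 6.1857
UCL_MR = D₄·M̄R̄ = 3.267 × 6.1857 = 20.2087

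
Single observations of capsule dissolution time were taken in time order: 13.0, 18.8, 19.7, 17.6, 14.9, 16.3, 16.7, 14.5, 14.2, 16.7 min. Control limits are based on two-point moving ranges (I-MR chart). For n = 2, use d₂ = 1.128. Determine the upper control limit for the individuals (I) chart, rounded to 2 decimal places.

21.65

X̄ = (13.0 + 18.8 + 19.7 + 17.6 + 14.9 + 16.3 + 16.7 + 14.5 + 14.2 + 16.7) / 10 = 16.2400
Moving ranges: 5.8, 0.9, 2.1, 2.7, 1.4, 0.4, 2.2, 0.3, 2.5; M̄R̄ = 18.3000 / 9 = 2.0333
UCL = X̄ + 3·M̄R̄/d₂ = 16.2400 + 3 × 2.0333 / 1.128 = 21.6478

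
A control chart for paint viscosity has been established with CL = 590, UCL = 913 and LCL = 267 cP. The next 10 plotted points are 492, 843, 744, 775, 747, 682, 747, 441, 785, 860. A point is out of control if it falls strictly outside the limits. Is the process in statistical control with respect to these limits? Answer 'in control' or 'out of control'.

All 10 points lie within [267, 913].

in control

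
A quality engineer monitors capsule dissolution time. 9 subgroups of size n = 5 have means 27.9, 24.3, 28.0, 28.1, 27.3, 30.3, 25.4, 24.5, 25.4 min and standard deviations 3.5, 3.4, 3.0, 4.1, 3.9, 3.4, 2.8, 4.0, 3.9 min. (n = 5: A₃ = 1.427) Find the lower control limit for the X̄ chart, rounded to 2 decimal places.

21.73

X̄̄ = (27.9 + 24.3 + 28.0 + 28.1 + 27.3 + 30.3 + 25.4 + 24.5 + 25.4) / 9 = 26.8000
s̄ = (3.5 + 3.4 + 3.0 + 4.1 + 3.9 + 3.4 + 2.8 + 4.0 + 3.9) / 9 = 3.5556
LCL = X̄̄ − A₃·s̄ = 26.8000 − 1.427 × 3.5556 = 21.7262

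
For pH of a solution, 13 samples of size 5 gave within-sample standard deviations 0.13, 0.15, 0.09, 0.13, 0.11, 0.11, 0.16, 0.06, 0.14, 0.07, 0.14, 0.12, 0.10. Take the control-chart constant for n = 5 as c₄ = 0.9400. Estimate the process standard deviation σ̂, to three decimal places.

s̄ = (0.13 + 0.15 + 0.09 + 0.13 + 0.11 + 0.11 + 0.16 + 0.06 + 0.14 + 0.07 + 0.14 + 0.12 + 0.10) / 13 = 0.1162
σ̂ = s̄ / c₄ = 0.1162 / 0.9400 = 0.1236

0.124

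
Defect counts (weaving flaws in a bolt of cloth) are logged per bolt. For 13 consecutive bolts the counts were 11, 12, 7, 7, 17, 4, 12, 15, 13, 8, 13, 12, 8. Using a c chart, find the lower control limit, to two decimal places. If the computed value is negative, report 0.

c̄ = (11 + 12 + 7 + 7 + 17 + 4 + 12 + 15 + 13 + 8 + 13 + 12 + 8) / 13 = 139 / 13 = 10.6923
LCL = c̄ − 3√c̄ = 10.6923 − 3 × 3.2699 = 0.8826

0.88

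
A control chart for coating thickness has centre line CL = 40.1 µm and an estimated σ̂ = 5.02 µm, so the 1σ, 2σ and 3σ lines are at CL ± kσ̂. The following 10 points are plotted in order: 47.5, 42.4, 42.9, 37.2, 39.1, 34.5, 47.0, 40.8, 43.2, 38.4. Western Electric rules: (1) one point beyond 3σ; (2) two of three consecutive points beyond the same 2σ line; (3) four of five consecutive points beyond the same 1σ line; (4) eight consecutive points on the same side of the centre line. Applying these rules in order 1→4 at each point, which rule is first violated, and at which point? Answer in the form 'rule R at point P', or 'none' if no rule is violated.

Zone of each point (C = within 1σ̂, B = 1σ̂–2σ̂, A = 2σ̂–3σ̂, * = beyond 3σ̂; sign = side of CL): 1:+B, 2:+C, 3:+C, 4:-C, 5:-C, 6:-B, 7:+B, 8:+C, 9:+C, 10:-C
No rule fires across all 10 points.

none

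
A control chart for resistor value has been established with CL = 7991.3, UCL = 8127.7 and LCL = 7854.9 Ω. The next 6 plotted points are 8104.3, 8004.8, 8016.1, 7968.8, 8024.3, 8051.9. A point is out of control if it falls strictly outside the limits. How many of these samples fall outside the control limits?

0

All 6 points lie within [7854.9, 8127.7].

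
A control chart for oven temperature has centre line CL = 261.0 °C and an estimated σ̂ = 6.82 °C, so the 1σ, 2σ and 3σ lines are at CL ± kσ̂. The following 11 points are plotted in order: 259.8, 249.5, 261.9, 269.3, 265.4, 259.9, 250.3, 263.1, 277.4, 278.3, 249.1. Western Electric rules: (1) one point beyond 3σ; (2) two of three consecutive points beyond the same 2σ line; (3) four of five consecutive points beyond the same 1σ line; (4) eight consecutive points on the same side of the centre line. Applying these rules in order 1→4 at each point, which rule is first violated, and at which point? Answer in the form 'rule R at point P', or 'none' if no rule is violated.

rule 2 at point 10

Zone of each point (C = within 1σ̂, B = 1σ̂–2σ̂, A = 2σ̂–3σ̂, * = beyond 3σ̂; sign = side of CL): 1:-C, 2:-B, 3:+C, 4:+B, 5:+C, 6:-C, 7:-B, 8:+C, 9:+A, 10:+A, 11:-B
Rule 2 (two of three consecutive points beyond the same 2σ limit) is satisfied at point 10.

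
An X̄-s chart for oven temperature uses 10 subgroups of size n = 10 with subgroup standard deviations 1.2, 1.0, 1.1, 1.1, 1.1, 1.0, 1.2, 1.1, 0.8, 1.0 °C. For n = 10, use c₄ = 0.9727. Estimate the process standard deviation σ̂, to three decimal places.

1.090

s̄ = (1.2 + 1.0 + 1.1 + 1.1 + 1.1 + 1.0 + 1.2 + 1.1 + 0.8 + 1.0) / 10 = 1.0600
σ̂ = s̄ / c₄ = 1.0600 / 0.9727 = 1.0898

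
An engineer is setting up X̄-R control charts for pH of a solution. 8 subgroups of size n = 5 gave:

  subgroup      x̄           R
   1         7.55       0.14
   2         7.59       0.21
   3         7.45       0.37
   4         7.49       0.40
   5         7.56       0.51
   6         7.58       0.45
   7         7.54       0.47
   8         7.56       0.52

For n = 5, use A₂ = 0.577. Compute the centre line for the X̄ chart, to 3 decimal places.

7.540

X̄̄ = (7.55 + 7.59 + 7.45 + 7.49 + 7.56 + 7.58 + 7.54 + 7.56) / 8 = 60.3200 / 8 = 7.5400
CL = X̄̄ = 7.5400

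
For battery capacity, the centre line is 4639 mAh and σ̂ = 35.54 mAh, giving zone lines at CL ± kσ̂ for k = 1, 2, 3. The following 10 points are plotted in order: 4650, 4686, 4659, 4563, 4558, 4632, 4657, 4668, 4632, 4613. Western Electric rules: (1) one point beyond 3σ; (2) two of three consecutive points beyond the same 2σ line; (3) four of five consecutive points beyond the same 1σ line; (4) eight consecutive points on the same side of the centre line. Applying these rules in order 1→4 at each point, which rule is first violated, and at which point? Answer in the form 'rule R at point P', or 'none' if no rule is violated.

Zone of each point (C = within 1σ̂, B = 1σ̂–2σ̂, A = 2σ̂–3σ̂, * = beyond 3σ̂; sign = side of CL): 1:+C, 2:+B, 3:+C, 4:-A, 5:-A, 6:-C, 7:+C, 8:+C, 9:-C, 10:-C
Rule 2 (two of three consecutive points beyond the same 2σ limit) is satisfied at point 5.

rule 2 at point 5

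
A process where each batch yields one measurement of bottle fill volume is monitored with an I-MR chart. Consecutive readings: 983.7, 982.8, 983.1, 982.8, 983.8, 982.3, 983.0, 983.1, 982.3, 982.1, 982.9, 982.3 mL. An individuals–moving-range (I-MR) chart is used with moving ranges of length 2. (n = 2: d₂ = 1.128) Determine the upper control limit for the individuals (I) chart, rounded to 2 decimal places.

X̄ = (983.7 + 982.8 + 983.1 + 982.8 + 983.8 + 982.3 + 983.0 + 983.1 + 982.3 + 982.1 + 982.9 + 982.3) / 12 = 982.8500
Moving ranges: 0.9, 0.3, 0.3, 1.0, 1.5, 0.7, 0.1, 0.8, 0.2, 0.8, 0.6; M̄R̄ = 7.2000 / 11 = 0.6545
UCL = X̄ + 3·M̄R̄/d₂ = 982.8500 + 3 × 0.6545 / 1.128 = 984.5908

984.59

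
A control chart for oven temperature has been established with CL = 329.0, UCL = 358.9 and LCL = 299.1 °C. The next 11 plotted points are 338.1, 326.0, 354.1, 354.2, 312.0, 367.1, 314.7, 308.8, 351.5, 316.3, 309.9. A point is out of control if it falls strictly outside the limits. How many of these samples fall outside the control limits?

1

Compare each point to [299.1, 358.9]: sample 6 = 367.1 > UCL.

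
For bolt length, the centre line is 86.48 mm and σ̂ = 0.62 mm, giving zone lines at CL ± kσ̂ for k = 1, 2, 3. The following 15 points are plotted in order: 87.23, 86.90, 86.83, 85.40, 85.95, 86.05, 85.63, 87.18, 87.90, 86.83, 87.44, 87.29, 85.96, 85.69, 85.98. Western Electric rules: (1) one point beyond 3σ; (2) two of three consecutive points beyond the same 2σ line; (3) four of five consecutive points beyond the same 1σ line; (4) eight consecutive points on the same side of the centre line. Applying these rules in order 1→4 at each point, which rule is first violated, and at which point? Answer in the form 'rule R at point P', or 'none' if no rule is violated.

Zone of each point (C = within 1σ̂, B = 1σ̂–2σ̂, A = 2σ̂–3σ̂, * = beyond 3σ̂; sign = side of CL): 1:+B, 2:+C, 3:+C, 4:-B, 5:-C, 6:-C, 7:-B, 8:+B, 9:+A, 10:+C, 11:+B, 12:+B, 13:-C, 14:-B, 15:-C
Rule 3 (four of five consecutive points beyond the same 1σ limit) is satisfied at point 12.

rule 3 at point 12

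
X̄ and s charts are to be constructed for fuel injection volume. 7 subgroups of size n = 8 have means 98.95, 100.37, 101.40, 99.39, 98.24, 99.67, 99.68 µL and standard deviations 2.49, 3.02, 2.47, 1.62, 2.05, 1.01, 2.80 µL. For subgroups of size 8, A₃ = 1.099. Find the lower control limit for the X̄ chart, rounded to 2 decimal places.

97.24

X̄̄ = (98.95 + 100.37 + 101.40 + 99.39 + 98.24 + 99.67 + 99.68) / 7 = 99.6714
s̄ = (2.49 + 3.02 + 2.47 + 1.62 + 2.05 + 1.01 + 2.80) / 7 = 2.2086
LCL = X̄̄ − A₃·s̄ = 99.6714 − 1.099 × 2.2086 = 97.2442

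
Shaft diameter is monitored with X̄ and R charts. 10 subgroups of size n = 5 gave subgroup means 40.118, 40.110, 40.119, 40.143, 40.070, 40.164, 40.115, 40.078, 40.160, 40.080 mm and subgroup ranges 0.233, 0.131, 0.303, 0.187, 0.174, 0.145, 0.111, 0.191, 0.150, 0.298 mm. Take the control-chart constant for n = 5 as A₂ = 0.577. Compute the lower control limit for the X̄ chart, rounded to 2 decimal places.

X̄̄ = (40.118 + 40.110 + 40.119 + 40.143 + 40.070 + 40.164 + 40.115 + 40.078 + 40.160 + 40.080) / 10 = 401.1570 / 10 = 40.1157
R̄ = (0.233 + 0.131 + 0.303 + 0.187 + 0.174 + 0.145 + 0.111 + 0.191 + 0.150 + 0.298) / 10 = 1.9230 / 10 = 0.1923
LCL = X̄̄ − A₂·R̄ = 40.1157 − 0.577 × 0.1923 = 40.0047

40.00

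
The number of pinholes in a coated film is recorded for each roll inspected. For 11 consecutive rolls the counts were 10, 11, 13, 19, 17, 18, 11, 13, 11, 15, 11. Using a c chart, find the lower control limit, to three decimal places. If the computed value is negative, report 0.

2.504

c̄ = (10 + 11 + 13 + 19 + 17 + 18 + 11 + 13 + 11 + 15 + 11) / 11 = 149 / 11 = 13.5455
LCL = c̄ − 3√c̄ = 13.5455 − 3 × 3.6804 = 2.5042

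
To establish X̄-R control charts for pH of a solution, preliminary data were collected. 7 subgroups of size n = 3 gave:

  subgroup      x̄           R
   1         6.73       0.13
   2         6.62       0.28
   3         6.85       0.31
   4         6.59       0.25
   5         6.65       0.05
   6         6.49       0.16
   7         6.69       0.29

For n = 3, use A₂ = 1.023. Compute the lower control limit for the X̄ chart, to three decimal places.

6.445

X̄̄ = (6.73 + 6.62 + 6.85 + 6.59 + 6.65 + 6.49 + 6.69) / 7 = 46.6200 / 7 = 6.6600
R̄ = (0.13 + 0.28 + 0.31 + 0.25 + 0.05 + 0.16 + 0.29) / 7 = 1.4700 / 7 = 0.2100
LCL = X̄̄ − A₂·R̄ = 6.6600 − 1.023 × 0.2100 = 6.4452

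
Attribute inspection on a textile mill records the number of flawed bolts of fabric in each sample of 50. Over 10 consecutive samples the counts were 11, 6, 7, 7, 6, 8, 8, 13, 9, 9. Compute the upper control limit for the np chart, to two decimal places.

16.33

p̄ = Σdᵢ / (k·n) = 84 / (10 × 50) = 0.16800
UCL = np̄ + 3·√(np̄(1−p̄)) = 8.4000 + 3 × √(8.4000×0.83200) = 8.4000 + 3 × 2.6436 = 16.3309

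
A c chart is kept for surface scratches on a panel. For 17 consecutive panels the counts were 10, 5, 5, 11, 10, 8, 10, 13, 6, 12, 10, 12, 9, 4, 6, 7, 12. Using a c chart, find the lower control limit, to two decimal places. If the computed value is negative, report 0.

c̄ = (10 + 5 + 5 + 11 + 10 + 8 + 10 + 13 + 6 + 12 + 10 + 12 + 9 + 4 + 6 + 7 + 12) / 17 = 150 / 17 = 8.8235
LCL = c̄ − 3√c̄ = 8.8235 − 3 × 2.9704 = -0.0878 → 0 (cannot be negative)

0.00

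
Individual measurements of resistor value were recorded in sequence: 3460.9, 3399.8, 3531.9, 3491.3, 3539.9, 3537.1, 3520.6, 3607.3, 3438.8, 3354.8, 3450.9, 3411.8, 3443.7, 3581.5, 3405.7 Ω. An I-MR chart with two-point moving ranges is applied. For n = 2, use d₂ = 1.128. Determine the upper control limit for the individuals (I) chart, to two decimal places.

3691.47

X̄ = (3460.9 + 3399.8 + 3531.9 + 3491.3 + 3539.9 + 3537.1 + 3520.6 + 3607.3 + 3438.8 + 3354.8 + 3450.9 + 3411.8 + 3443.7 + 3581.5 + 3405.7) / 15 = 3478.4000
Moving ranges: 61.1, 132.1, 40.6, 48.6, 2.8, 16.5, 86.7, 168.5, 84.0, 96.1, 39.1, 31.9, 137.8, 175.8; M̄R̄ = 1121.6000 / 14 = 80.1143
UCL = X̄ + 3·M̄R̄/d₂ = 3478.4000 + 3 × 80.1143 / 1.128 = 3691.4699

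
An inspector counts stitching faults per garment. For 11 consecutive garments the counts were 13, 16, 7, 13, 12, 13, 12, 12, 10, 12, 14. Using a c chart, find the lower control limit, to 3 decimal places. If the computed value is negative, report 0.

c̄ = (13 + 16 + 7 + 13 + 12 + 13 + 12 + 12 + 10 + 12 + 14) / 11 = 134 / 11 = 12.1818
LCL = c̄ − 3√c̄ = 12.1818 − 3 × 3.4902 = 1.7111

1.711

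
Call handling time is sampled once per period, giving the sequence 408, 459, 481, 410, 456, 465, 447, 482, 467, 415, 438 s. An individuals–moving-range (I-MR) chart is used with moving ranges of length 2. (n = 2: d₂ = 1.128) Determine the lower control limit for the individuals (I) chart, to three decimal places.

X̄ = (408 + 459 + 481 + 410 + 456 + 465 + 447 + 482 + 467 + 415 + 438) / 11 = 448.0000
Moving ranges: 51, 22, 71, 46, 9, 18, 35, 15, 52, 23; M̄R̄ = 342.0000 / 10 = 34.2000
LCL = X̄ − 3·M̄R̄/d₂ = 448.0000 − 3 × 34.2000 / 1.128 = 357.0426

357.043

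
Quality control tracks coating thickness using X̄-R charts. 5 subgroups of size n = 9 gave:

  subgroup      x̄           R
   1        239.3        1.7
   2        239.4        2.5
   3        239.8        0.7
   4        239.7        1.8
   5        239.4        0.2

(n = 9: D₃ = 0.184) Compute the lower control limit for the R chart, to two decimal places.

R̄ = (1.7 + 2.5 + 0.7 + 1.8 + 0.2) / 5 = 6.9000 / 5 = 1.3800
LCL_R = D₃·R̄ = 0.184 × 1.3800 = 0.2539

0.25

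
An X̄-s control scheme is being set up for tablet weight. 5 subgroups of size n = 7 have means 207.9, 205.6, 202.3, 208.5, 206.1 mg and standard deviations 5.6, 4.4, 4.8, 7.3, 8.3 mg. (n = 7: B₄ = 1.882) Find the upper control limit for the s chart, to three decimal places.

s̄ = (5.6 + 4.4 + 4.8 + 7.3 + 8.3) / 5 = 6.0800
UCL_s = B₄·s̄ = 1.882 × 6.0800 = 11.4426

11.443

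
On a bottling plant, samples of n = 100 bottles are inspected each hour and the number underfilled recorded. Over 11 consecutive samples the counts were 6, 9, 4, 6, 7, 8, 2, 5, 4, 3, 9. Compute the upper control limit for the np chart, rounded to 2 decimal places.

p̄ = Σdᵢ / (k·n) = 63 / (11 × 100) = 0.05727
UCL = np̄ + 3·√(np̄(1−p̄)) = 5.7273 + 3 × √(5.7273×0.94273) = 5.7273 + 3 × 2.3236 = 12.6982

12.70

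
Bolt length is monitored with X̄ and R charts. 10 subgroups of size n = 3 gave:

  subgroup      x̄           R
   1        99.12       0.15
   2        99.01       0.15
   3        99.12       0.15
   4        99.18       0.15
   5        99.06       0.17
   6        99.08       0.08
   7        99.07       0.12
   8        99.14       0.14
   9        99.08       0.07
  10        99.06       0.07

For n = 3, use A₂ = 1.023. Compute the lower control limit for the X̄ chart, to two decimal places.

X̄̄ = (99.12 + 99.01 + 99.12 + 99.18 + 99.06 + 99.08 + 99.07 + 99.14 + 99.08 + 99.06) / 10 = 990.9200 / 10 = 99.0920
R̄ = (0.15 + 0.15 + 0.15 + 0.15 + 0.17 + 0.08 + 0.12 + 0.14 + 0.07 + 0.07) / 10 = 1.2500 / 10 = 0.1250
LCL = X̄̄ − A₂·R̄ = 99.0920 − 1.023 × 0.1250 = 98.9641

98.96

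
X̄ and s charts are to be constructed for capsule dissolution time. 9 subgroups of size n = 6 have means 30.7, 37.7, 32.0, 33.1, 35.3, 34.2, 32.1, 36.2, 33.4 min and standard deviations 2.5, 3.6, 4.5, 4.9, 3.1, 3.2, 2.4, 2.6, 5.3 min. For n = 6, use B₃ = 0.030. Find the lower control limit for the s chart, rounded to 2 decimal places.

0.11

s̄ = (2.5 + 3.6 + 4.5 + 4.9 + 3.1 + 3.2 + 2.4 + 2.6 + 5.3) / 9 = 3.5667
LCL_s = B₃·s̄ = 0.030 × 3.5667 = 0.1070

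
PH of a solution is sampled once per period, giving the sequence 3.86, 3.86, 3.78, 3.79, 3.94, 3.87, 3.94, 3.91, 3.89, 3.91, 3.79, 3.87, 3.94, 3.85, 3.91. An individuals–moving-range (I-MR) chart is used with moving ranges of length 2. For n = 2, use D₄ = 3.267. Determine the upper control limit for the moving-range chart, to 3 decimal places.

Moving ranges: 0.00, 0.08, 0.01, 0.15, 0.07, 0.07, 0.03, 0.02, 0.02, 0.12, 0.08, 0.07, 0.09, 0.06; M̄R̄ = 0.8700 / 14 = 0.0621
UCL_MR = D₄·M̄R̄ = 3.267 × 0.0621 = 0.2030

0.203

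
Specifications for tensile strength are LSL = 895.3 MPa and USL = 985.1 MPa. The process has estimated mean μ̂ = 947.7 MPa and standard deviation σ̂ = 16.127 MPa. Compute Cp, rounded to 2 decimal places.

0.93

Cp = (USL − LSL) / (6σ̂) = (985.1 − 895.3) / (6 × 16.127) = 89.8000 / 96.7620 = 0.9281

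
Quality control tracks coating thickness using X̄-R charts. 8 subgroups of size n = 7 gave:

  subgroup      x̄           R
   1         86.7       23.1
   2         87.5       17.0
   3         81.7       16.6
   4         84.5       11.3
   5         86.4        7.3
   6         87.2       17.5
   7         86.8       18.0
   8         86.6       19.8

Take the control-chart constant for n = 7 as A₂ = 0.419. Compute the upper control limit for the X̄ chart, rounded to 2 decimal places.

X̄̄ = (86.7 + 87.5 + 81.7 + 84.5 + 86.4 + 87.2 + 86.8 + 86.6) / 8 = 687.4000 / 8 = 85.9250
R̄ = (23.1 + 17.0 + 16.6 + 11.3 + 7.3 + 17.5 + 18.0 + 19.8) / 8 = 130.6000 / 8 = 16.3250
UCL = X̄̄ + A₂·R̄ = 85.9250 + 0.419 × 16.3250 = 92.7652

92.77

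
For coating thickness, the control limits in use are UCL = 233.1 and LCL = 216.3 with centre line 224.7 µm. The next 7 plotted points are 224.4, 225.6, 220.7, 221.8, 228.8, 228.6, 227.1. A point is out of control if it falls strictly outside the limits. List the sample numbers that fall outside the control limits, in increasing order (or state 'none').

none

All 7 points lie within [216.3, 233.1].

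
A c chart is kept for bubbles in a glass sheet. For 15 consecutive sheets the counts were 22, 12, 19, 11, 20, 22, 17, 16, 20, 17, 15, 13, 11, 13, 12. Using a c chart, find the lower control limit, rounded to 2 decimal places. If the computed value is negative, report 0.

4.00

c̄ = (22 + 12 + 19 + 11 + 20 + 22 + 17 + 16 + 20 + 17 + 15 + 13 + 11 + 13 + 12) / 15 = 240 / 15 = 16.0000
LCL = c̄ − 3√c̄ = 16.0000 − 3 × 4.0000 = 4.0000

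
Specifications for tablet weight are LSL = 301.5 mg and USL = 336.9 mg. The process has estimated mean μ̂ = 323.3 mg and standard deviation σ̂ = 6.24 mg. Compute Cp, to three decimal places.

0.946

Cp = (USL − LSL) / (6σ̂) = (336.9 − 301.5) / (6 × 6.24) = 35.4000 / 37.4400 = 0.9455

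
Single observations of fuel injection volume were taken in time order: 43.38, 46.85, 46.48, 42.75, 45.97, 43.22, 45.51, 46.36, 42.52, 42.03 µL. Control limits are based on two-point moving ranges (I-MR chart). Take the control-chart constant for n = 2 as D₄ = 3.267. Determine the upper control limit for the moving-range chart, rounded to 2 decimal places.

Moving ranges: 3.47, 0.37, 3.73, 3.22, 2.75, 2.29, 0.85, 3.84, 0.49; M̄R̄ = 21.0100 / 9 = 2.3344
UCL_MR = D₄·M̄R̄ = 3.267 × 2.3344 = 7.6266

7.63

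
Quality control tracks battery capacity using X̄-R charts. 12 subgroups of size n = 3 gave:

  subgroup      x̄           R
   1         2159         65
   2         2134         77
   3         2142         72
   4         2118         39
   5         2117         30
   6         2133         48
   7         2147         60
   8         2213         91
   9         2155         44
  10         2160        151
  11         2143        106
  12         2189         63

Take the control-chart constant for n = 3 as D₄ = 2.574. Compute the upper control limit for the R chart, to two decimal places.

R̄ = (65 + 77 + 72 + 39 + 30 + 48 + 60 + 91 + 44 + 151 + 106 + 63) / 12 = 846.0000 / 12 = 70.5000
UCL_R = D₄·R̄ = 2.574 × 70.5000 = 181.4670

181.47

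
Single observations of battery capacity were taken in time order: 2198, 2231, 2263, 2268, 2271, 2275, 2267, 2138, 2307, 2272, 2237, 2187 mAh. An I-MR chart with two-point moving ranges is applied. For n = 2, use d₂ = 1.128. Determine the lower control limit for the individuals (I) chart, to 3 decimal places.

X̄ = (2198 + 2231 + 2263 + 2268 + 2271 + 2275 + 2267 + 2138 + 2307 + 2272 + 2237 + 2187) / 12 = 2242.8333
Moving ranges: 33, 32, 5, 3, 4, 8, 129, 169, 35, 35, 50; M̄R̄ = 503.0000 / 11 = 45.7273
LCL = X̄ − 3·M̄R̄/d₂ = 2242.8333 − 3 × 45.7273 / 1.128 = 2121.2182

2121.218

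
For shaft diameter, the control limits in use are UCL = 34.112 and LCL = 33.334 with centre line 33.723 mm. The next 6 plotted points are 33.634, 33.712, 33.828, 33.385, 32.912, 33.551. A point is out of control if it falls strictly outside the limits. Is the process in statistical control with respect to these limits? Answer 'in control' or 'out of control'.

Compare each point to [33.334, 34.112]: sample 5 = 32.912 < LCL.

out of control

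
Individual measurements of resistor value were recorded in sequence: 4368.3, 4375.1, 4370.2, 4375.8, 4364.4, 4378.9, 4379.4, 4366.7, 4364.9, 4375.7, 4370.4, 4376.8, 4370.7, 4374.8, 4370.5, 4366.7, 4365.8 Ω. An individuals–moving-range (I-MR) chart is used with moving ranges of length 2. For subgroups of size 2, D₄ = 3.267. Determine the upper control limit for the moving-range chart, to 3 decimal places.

20.398

Moving ranges: 6.8, 4.9, 5.6, 11.4, 14.5, 0.5, 12.7, 1.8, 10.8, 5.3, 6.4, 6.1, 4.1, 4.3, 3.8, 0.9; M̄R̄ = 99.9000 / 16 = 6.2438
UCL_MR = D₄·M̄R̄ = 3.267 × 6.2438 = 20.3983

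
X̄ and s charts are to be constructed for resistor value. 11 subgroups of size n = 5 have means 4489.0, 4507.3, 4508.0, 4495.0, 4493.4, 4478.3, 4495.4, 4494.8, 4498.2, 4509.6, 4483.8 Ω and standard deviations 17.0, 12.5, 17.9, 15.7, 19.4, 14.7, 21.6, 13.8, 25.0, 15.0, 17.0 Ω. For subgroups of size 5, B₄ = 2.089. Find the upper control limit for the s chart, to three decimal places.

36.007

s̄ = (17.0 + 12.5 + 17.9 + 15.7 + 19.4 + 14.7 + 21.6 + 13.8 + 25.0 + 15.0 + 17.0) / 11 = 17.2364
UCL_s = B₄·s̄ = 2.089 × 17.2364 = 36.0068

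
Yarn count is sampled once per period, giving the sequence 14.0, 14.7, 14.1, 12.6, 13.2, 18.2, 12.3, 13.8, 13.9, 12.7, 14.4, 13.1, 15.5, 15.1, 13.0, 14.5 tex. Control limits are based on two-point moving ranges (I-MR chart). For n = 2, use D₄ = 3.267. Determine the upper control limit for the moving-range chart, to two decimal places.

Moving ranges: 0.7, 0.6, 1.5, 0.6, 5.0, 5.9, 1.5, 0.1, 1.2, 1.7, 1.3, 2.4, 0.4, 2.1, 1.5; M̄R̄ = 26.5000 / 15 = 1.7667
UCL_MR = D₄·M̄R̄ = 3.267 × 1.7667 = 5.7717

5.77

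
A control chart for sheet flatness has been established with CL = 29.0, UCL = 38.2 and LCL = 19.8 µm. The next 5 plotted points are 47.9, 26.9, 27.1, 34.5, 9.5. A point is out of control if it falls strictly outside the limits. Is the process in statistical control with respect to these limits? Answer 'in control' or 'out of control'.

out of control

Compare each point to [19.8, 38.2]: sample 1 = 47.9 > UCL; sample 5 = 9.5 < LCL.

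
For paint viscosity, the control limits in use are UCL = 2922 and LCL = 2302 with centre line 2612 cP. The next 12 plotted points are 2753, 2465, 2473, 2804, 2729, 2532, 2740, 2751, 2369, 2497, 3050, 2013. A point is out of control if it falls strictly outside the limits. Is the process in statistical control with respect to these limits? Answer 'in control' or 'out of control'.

Compare each point to [2302, 2922]: sample 11 = 3050 > UCL; sample 12 = 2013 < LCL.

out of control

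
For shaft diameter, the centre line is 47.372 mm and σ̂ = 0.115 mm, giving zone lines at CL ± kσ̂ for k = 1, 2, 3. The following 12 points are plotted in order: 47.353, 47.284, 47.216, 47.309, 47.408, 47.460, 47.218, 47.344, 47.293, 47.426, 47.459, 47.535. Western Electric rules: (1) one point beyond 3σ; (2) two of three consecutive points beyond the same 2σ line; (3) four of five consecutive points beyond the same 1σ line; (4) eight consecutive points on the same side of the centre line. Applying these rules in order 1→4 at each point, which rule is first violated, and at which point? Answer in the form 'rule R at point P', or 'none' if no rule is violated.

Zone of each point (C = within 1σ̂, B = 1σ̂–2σ̂, A = 2σ̂–3σ̂, * = beyond 3σ̂; sign = side of CL): 1:-C, 2:-C, 3:-B, 4:-C, 5:+C, 6:+C, 7:-B, 8:-C, 9:-C, 10:+C, 11:+C, 12:+B
No rule fires across all 12 points.

none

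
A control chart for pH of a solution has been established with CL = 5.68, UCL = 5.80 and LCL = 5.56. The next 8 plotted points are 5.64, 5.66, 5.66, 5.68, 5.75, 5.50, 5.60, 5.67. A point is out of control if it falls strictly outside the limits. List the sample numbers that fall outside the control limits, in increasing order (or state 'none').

Compare each point to [5.56, 5.80]: sample 6 = 5.50 < LCL.

6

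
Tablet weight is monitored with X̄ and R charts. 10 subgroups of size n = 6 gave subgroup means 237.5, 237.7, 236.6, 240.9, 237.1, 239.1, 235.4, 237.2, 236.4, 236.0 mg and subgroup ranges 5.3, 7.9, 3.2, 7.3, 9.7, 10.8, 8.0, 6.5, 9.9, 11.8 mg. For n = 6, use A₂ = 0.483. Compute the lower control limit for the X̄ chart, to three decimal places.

X̄̄ = (237.5 + 237.7 + 236.6 + 240.9 + 237.1 + 239.1 + 235.4 + 237.2 + 236.4 + 236.0) / 10 = 2373.9000 / 10 = 237.3900
R̄ = (5.3 + 7.9 + 3.2 + 7.3 + 9.7 + 10.8 + 8.0 + 6.5 + 9.9 + 11.8) / 10 = 80.4000 / 10 = 8.0400
LCL = X̄̄ − A₂·R̄ = 237.3900 − 0.483 × 8.0400 = 233.5067

233.507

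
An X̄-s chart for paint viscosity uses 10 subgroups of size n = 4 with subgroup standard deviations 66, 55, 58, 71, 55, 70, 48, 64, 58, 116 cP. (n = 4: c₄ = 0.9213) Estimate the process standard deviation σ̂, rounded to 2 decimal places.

71.75

s̄ = (66 + 55 + 58 + 71 + 55 + 70 + 48 + 64 + 58 + 116) / 10 = 66.1000
σ̂ = s̄ / c₄ = 66.1000 / 0.9213 = 71.7464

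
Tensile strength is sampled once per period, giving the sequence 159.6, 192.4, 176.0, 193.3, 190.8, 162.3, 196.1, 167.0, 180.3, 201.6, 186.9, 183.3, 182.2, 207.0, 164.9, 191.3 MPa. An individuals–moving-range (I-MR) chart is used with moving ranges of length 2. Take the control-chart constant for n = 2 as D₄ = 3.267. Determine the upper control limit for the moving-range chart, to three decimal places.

Moving ranges: 32.8, 16.4, 17.3, 2.5, 28.5, 33.8, 29.1, 13.3, 21.3, 14.7, 3.6, 1.1, 24.8, 42.1, 26.4; M̄R̄ = 307.7000 / 15 = 20.5133
UCL_MR = D₄·M̄R̄ = 3.267 × 20.5133 = 67.0171

67.017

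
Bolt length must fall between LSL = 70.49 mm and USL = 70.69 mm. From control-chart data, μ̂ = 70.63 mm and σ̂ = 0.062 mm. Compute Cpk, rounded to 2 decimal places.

Cpu = (USL − μ̂) / (3σ̂) = (70.69 − 70.63) / (3 × 0.062) = 0.3226; Cpl = (μ̂ − LSL) / (3σ̂) = (70.63 − 70.49) / (3 × 0.062) = 0.7527; Cpk = min(Cpu, Cpl) = 0.3226

0.32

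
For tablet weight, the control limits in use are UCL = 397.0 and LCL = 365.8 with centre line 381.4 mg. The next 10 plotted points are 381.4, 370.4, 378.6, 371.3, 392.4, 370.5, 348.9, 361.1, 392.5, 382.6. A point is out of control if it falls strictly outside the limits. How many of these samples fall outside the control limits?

Compare each point to [365.8, 397.0]: sample 7 = 348.9 < LCL; sample 8 = 361.1 < LCL.

2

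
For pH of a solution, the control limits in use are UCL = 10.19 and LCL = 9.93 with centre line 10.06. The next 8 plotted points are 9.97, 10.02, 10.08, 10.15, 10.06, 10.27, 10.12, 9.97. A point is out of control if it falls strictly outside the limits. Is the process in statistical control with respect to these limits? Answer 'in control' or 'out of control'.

Compare each point to [9.93, 10.19]: sample 6 = 10.27 > UCL.

out of control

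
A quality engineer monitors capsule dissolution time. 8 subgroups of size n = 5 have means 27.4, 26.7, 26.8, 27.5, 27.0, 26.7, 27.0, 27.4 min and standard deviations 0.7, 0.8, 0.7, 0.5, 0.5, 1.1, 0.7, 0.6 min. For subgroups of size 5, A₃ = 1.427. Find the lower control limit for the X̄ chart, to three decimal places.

26.064

X̄̄ = (27.4 + 26.7 + 26.8 + 27.5 + 27.0 + 26.7 + 27.0 + 27.4) / 8 = 27.0625
s̄ = (0.7 + 0.8 + 0.7 + 0.5 + 0.5 + 1.1 + 0.7 + 0.6) / 8 = 0.7000
LCL = X̄̄ − A₃·s̄ = 27.0625 − 1.427 × 0.7000 = 26.0636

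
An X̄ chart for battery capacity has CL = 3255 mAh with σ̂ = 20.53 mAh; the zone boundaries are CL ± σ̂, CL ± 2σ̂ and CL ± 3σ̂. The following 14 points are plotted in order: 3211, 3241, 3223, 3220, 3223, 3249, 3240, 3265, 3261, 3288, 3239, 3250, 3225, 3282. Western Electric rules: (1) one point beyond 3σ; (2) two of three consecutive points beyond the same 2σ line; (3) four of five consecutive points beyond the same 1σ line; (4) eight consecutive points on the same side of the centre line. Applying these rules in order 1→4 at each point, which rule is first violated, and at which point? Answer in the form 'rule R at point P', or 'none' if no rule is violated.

rule 3 at point 5

Zone of each point (C = within 1σ̂, B = 1σ̂–2σ̂, A = 2σ̂–3σ̂, * = beyond 3σ̂; sign = side of CL): 1:-A, 2:-C, 3:-B, 4:-B, 5:-B, 6:-C, 7:-C, 8:+C, 9:+C, 10:+B, 11:-C, 12:-C, 13:-B, 14:+B
Rule 3 (four of five consecutive points beyond the same 1σ limit) is satisfied at point 5.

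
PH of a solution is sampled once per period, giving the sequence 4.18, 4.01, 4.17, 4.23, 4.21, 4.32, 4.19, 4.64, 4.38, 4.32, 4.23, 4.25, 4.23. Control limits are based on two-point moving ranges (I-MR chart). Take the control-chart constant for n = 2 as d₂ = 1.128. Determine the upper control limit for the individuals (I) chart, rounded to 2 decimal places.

X̄ = (4.18 + 4.01 + 4.17 + 4.23 + 4.21 + 4.32 + 4.19 + 4.64 + 4.38 + 4.32 + 4.23 + 4.25 + 4.23) / 13 = 4.2585
Moving ranges: 0.17, 0.16, 0.06, 0.02, 0.11, 0.13, 0.45, 0.26, 0.06, 0.09, 0.02, 0.02; M̄R̄ = 1.5500 / 12 = 0.1292
UCL = X̄ + 3·M̄R̄/d₂ = 4.2585 + 3 × 0.1292 / 1.128 = 4.6020

4.60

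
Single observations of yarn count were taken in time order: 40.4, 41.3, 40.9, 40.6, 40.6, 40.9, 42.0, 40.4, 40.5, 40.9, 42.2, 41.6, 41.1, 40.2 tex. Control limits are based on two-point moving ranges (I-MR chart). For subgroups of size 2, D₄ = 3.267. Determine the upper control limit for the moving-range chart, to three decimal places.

Moving ranges: 0.9, 0.4, 0.3, 0.0, 0.3, 1.1, 1.6, 0.1, 0.4, 1.3, 0.6, 0.5, 0.9; M̄R̄ = 8.4000 / 13 = 0.6462
UCL_MR = D₄·M̄R̄ = 3.267 × 0.6462 = 2.1110

2.111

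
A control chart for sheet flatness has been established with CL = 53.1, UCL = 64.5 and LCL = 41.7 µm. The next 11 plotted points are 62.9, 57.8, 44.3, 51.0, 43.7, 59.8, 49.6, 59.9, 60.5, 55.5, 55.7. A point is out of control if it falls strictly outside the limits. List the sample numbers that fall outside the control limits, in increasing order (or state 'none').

All 11 points lie within [41.7, 64.5].

none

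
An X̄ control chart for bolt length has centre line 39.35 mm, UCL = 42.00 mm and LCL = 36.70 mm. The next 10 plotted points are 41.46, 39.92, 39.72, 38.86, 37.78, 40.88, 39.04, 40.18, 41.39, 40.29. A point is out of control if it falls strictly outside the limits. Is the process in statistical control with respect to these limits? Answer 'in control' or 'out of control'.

All 10 points lie within [36.70, 42.00].

in control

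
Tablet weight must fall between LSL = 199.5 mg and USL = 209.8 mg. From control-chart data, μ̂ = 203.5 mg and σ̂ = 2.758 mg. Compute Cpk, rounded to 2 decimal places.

Cpu = (USL − μ̂) / (3σ̂) = (209.8 − 203.5) / (3 × 2.758) = 0.7614; Cpl = (μ̂ − LSL) / (3σ̂) = (203.5 − 199.5) / (3 × 2.758) = 0.4834; Cpk = min(Cpu, Cpl) = 0.4834

0.48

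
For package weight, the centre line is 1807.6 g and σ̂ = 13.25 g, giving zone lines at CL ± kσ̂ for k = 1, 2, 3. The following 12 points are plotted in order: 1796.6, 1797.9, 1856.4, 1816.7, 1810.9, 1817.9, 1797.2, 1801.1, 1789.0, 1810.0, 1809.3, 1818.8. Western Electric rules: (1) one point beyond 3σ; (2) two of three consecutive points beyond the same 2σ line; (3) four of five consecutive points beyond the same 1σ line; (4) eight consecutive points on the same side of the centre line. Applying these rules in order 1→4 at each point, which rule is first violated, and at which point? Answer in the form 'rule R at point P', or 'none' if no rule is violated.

rule 1 at point 3

Zone of each point (C = within 1σ̂, B = 1σ̂–2σ̂, A = 2σ̂–3σ̂, * = beyond 3σ̂; sign = side of CL): 1:-C, 2:-C, 3:+*, 4:+C, 5:+C, 6:+C, 7:-C, 8:-C, 9:-B, 10:+C, 11:+C, 12:+C
Rule 1 (one point beyond the 3σ limits) is satisfied at point 3.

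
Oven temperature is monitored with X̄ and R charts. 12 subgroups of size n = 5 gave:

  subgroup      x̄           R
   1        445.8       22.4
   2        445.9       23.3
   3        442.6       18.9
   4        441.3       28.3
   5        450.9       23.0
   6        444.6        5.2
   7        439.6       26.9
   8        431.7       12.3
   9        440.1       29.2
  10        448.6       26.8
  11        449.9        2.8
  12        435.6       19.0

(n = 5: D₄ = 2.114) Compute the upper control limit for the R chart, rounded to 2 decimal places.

41.95

R̄ = (22.4 + 23.3 + 18.9 + 28.3 + 23.0 + 5.2 + 26.9 + 12.3 + 29.2 + 26.8 + 2.8 + 19.0) / 12 = 238.1000 / 12 = 19.8417
UCL_R = D₄·R̄ = 2.114 × 19.8417 = 41.9453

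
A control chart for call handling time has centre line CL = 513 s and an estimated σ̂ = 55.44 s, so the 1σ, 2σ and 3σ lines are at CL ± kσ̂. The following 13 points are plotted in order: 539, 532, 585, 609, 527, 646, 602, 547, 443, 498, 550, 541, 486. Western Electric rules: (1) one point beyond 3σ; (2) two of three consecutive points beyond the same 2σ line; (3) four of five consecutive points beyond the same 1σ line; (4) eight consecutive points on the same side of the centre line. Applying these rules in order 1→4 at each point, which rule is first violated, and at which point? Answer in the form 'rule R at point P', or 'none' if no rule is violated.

Zone of each point (C = within 1σ̂, B = 1σ̂–2σ̂, A = 2σ̂–3σ̂, * = beyond 3σ̂; sign = side of CL): 1:+C, 2:+C, 3:+B, 4:+B, 5:+C, 6:+A, 7:+B, 8:+C, 9:-B, 10:-C, 11:+C, 12:+C, 13:-C
Rule 3 (four of five consecutive points beyond the same 1σ limit) is satisfied at point 7.

rule 3 at point 7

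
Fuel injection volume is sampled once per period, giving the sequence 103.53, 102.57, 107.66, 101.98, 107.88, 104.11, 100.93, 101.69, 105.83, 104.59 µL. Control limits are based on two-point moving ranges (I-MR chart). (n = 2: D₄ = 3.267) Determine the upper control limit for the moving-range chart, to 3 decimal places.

Moving ranges: 0.96, 5.09, 5.68, 5.90, 3.77, 3.18, 0.76, 4.14, 1.24; M̄R̄ = 30.7200 / 9 = 3.4133
UCL_MR = D₄·M̄R̄ = 3.267 × 3.4133 = 11.1514

11.151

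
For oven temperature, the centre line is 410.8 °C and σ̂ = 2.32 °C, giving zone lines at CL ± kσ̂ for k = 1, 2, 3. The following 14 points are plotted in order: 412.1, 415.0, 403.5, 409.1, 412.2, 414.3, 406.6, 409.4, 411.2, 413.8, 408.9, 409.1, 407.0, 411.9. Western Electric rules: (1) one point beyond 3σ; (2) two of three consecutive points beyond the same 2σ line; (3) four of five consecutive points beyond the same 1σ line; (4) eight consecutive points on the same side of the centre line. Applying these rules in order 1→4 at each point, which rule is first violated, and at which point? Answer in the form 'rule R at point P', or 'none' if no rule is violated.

Zone of each point (C = within 1σ̂, B = 1σ̂–2σ̂, A = 2σ̂–3σ̂, * = beyond 3σ̂; sign = side of CL): 1:+C, 2:+B, 3:-*, 4:-C, 5:+C, 6:+B, 7:-B, 8:-C, 9:+C, 10:+B, 11:-C, 12:-C, 13:-B, 14:+C
Rule 1 (one point beyond the 3σ limits) is satisfied at point 3.

rule 1 at point 3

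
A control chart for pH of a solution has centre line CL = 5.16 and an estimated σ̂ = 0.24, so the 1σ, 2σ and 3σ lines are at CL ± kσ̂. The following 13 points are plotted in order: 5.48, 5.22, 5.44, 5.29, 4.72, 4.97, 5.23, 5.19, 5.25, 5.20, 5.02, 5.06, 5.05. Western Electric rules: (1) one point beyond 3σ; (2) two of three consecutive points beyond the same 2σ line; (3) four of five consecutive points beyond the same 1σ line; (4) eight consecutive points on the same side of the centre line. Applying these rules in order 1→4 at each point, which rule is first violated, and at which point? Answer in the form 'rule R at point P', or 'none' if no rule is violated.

Zone of each point (C = within 1σ̂, B = 1σ̂–2σ̂, A = 2σ̂–3σ̂, * = beyond 3σ̂; sign = side of CL): 1:+B, 2:+C, 3:+B, 4:+C, 5:-B, 6:-C, 7:+C, 8:+C, 9:+C, 10:+C, 11:-C, 12:-C, 13:-C
No rule fires across all 13 points.

none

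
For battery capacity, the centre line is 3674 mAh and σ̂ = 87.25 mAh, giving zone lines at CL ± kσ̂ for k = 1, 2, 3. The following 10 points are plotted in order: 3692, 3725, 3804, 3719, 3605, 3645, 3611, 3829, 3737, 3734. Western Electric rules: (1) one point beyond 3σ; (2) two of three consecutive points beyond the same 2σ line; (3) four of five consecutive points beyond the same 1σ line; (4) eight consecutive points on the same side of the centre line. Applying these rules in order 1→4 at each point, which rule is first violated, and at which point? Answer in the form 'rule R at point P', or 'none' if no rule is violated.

none

Zone of each point (C = within 1σ̂, B = 1σ̂–2σ̂, A = 2σ̂–3σ̂, * = beyond 3σ̂; sign = side of CL): 1:+C, 2:+C, 3:+B, 4:+C, 5:-C, 6:-C, 7:-C, 8:+B, 9:+C, 10:+C
No rule fires across all 10 points.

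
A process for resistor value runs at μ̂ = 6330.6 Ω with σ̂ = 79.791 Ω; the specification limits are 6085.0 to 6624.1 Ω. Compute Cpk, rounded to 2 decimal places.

Cpu = (USL − μ̂) / (3σ̂) = (6624.1 − 6330.6) / (3 × 79.791) = 1.2261; Cpl = (μ̂ − LSL) / (3σ̂) = (6330.6 − 6085.0) / (3 × 79.791) = 1.0260; Cpk = min(Cpu, Cpl) = 1.0260

1.03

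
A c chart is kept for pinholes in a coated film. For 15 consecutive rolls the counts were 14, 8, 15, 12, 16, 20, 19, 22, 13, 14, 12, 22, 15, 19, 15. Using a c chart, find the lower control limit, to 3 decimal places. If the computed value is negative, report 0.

3.834

c̄ = (14 + 8 + 15 + 12 + 16 + 20 + 19 + 22 + 13 + 14 + 12 + 22 + 15 + 19 + 15) / 15 = 236 / 15 = 15.7333
LCL = c̄ − 3√c̄ = 15.7333 − 3 × 3.9665 = 3.8338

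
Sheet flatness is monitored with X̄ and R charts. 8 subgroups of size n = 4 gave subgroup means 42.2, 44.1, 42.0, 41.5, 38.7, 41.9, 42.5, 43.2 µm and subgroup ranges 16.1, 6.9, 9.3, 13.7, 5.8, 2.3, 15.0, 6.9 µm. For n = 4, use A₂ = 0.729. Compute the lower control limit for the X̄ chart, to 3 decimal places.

35.087

X̄̄ = (42.2 + 44.1 + 42.0 + 41.5 + 38.7 + 41.9 + 42.5 + 43.2) / 8 = 336.1000 / 8 = 42.0125
R̄ = (16.1 + 6.9 + 9.3 + 13.7 + 5.8 + 2.3 + 15.0 + 6.9) / 8 = 76.0000 / 8 = 9.5000
LCL = X̄̄ − A₂·R̄ = 42.0125 − 0.729 × 9.5000 = 35.0870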